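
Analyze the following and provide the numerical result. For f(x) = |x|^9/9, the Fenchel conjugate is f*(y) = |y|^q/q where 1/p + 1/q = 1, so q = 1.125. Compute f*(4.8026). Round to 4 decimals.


The conjugate exponent q satisfies 1/p + 1/q = 1.
p = 9, so q = 9/(9 - 1) = 1.125
|y|^q = 4.8026^1.125 = 5.8433
f*(4.8026) = 5.8433 / 1.125 = 5.1941


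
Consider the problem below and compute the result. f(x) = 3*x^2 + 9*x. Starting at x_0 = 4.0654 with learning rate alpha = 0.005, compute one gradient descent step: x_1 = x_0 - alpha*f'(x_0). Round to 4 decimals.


We compute the gradient at x_0 and apply the update.
f'(x) = 6*x + 9
f'(4.0654) = 6*4.0654 + 9 = 33.3924
x_1 = 4.0654 - 0.005*33.3924 = 3.8984


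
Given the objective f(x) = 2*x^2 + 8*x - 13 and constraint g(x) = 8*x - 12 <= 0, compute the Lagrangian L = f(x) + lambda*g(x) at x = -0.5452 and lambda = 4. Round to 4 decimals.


Step 1: Evaluate f(x).
f(-0.5452) = 2*(-0.5452)^2 + 8*(-0.5452) - 13 = -16.7671
Step 2: Evaluate g(x).
g(-0.5452) = 8*-0.5452 - 12 = -16.3616
Step 3: Compute Lagrangian.
L = -16.7671 + 4*-16.3616 = -82.2135


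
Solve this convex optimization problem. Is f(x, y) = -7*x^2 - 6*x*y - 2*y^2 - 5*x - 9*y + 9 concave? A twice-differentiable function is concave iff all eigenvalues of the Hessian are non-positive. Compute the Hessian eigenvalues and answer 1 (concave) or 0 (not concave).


The Hessian of f(x,y) = -7*x^2 - 6*x*y - 2*y^2 - 5*x - 9*y + 9 is:
H = [[-14, -6], [-6, -4]]
Trace = -14 - 4 = -18
Determinant = -14*-4 - (-6)^2 = 20
Discriminant = (-18)^2 - 4*20 = 244.0
Eigenvalues: lambda_1 = -16.8102, lambda_2 = -1.1898
The function is concave.

1


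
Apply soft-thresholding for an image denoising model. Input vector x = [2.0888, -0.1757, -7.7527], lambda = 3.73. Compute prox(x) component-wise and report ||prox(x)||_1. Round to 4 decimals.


Soft-thresholding with lambda = 3.73:
prox(2.0888) = sign(2.0888)*max(|2.0888| - 3.73, 0) = 0.0
prox(-0.1757) = sign(-0.1757)*max(|-0.1757| - 3.73, 0) = 0.0
prox(-7.7527) = sign(-7.7527)*max(|-7.7527| - 3.73, 0) = -4.0227
prox(x) = [0.0, 0.0, -4.0227]
||prox(x)||_1 = 0.0 + 0.0 + 4.0227 = 4.0227


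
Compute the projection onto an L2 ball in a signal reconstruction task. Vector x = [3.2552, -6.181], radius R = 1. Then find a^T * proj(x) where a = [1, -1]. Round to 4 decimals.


Step 1: Compute ||x|| (intermediates to 6 decimals).
||x|| = sqrt(3.2552^2 + (-6.181)^2) = 6.985778
Step 2: Project.
Since ||x|| > R, scale = R/||x|| = 1/6.985778 = 0.143148, proj(x) = scale * x
proj(x) = [0.465975, -0.884798]
Step 3: Dot product.
a^T * proj(x) = 1*0.465975 - 1*(-0.884798) = 1.3508


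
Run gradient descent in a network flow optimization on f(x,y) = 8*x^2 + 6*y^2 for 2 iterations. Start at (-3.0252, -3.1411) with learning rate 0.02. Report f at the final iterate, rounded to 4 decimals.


Gradient descent on f(x,y) = 8*x^2 + 6*y^2.
Starting point: (-3.0252, -3.1411), alpha = 0.02
Step 1: grad_x = 2*8*-3.0252 = -48.4032, grad_y = 2*6*-3.1411 = -37.6932
  x_1 = -3.0252 - 0.02*-48.4032 = -2.0571
  y_1 = -3.1411 - 0.02*-37.6932 = -2.3872
Step 2: grad_x = 2*8*-2.0571 = -32.9142, grad_y = 2*6*-2.3872 = -28.6468
  x_2 = -2.0571 - 0.02*-32.9142 = -1.3989
  y_2 = -2.3872 - 0.02*-28.6468 = -1.8143
f(-1.3989, -1.8143) = 8*(-1.3989)^2 + 6*(-1.8143)^2 = 35.4044


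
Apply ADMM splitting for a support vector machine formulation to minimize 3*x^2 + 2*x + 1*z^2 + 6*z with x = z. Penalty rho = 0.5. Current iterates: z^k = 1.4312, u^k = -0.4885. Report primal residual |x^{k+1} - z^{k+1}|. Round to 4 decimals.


ADMM iteration with rho = 0.5, z^k = 1.4312, u^k = -0.4885
Step 1: x-update.
Minimize 3*x^2 + 2*x + (0.5/2)*(x - 1.4312 - 0.4885)^2
FOC: (2*3 + 0.5)*x = -2 + 0.5*(1.4312 + 0.4885)
x^{k+1} = -0.16
Step 2: z-update.
Minimize 1*z^2 + 6*z + (0.5/2)*(-0.16 - z - 0.4885)^2
FOC: (2*1 + 0.5)*z = -6 + 0.5*(-0.16 - 0.4885)
z^{k+1} = -2.5297
Step 3: u-update.
u^{k+1} = -0.4885 - 0.16 + 2.5297 = 1.8812
Step 4: Primal residual = |-0.16 + 2.5297| = 2.3697


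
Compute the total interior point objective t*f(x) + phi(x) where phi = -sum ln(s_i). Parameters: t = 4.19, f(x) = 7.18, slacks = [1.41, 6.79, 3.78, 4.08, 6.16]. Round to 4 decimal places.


Step 1: Compute log-barrier.
ln values: [0.3436, 1.9155, 1.3297, 1.4061, 1.8181]
phi = -(0.3436 + 1.9155 + 1.3297 + 1.4061 + 1.8181) = -6.8129
Step 2: Compute augmented objective.
t*f(x) = 4.19*7.18 = 30.0842
Total = 30.0842 - 6.8129 = 23.2713


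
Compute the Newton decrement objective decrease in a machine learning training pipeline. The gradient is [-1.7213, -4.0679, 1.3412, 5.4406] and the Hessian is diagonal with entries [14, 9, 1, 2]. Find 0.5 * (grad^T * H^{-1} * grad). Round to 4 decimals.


Step 1: H is diagonal, so H^(-1) * g = [-0.123, -0.452, 1.3412, 2.7203].
Step 2: g^T H^(-1) g = sum_i g_i^2 / H_ii
  = (-1.7213)^2/14 + (-4.0679)^2/9 + (1.3412)^2/1 + (5.4406)^2/2
  = 0.2116 + 1.8386 + 1.7988 + 14.8001 = 18.6492
Step 3: Objective decrease = 0.5 * g^T H^(-1) g = 9.3246


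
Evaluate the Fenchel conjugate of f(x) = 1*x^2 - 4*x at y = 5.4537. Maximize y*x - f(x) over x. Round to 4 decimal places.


f*(y) = sup_x {y*x - a*x^2 - b*x} = sup_x {(y-b)*x - a*x^2}
FOC: (y - b) - 2a*x = 0 => x* = (y - b)/(2a)
x* = (5.4537 + 4)/(2*1) = 4.7269
f*(5.4537) = (y-b)^2/(4a) = (5.4537 + 4)^2/(4*1)
= 89.3724/4 = 22.3431


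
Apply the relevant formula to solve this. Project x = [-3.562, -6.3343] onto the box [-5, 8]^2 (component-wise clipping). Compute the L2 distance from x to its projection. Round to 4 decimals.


Project each component onto [-5, 8].
clip(-3.562) = -3.562, clip(-6.3343) = -5.0
Projection = [-3.562, -5.0]
Squared diffs: [0.0, 1.7804]
Distance = sqrt(1.7804) = 1.3343


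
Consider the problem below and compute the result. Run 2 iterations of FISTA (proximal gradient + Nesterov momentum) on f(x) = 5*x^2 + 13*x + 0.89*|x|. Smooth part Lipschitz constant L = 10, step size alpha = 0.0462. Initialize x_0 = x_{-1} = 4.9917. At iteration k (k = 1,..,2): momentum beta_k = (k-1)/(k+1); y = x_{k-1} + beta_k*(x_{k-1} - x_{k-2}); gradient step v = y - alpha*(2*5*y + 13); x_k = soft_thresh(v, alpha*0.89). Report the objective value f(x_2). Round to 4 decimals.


FISTA on f(x) = 5*x^2 + 13*x + 0.89*|x|
L = 10, alpha = 0.0462
Iteration 1: beta = 0.0, y = 4.9917 + 0.0*(4.9917 - 4.9917) = 4.9917
  grad(y) = 62.917, v = y - alpha*grad = 2.0849
  prox(v) = soft_thresh(2.0849, 0.0411) = 2.0438
Iteration 2: beta = 0.3333, y = 2.0438 + 0.3333*(2.0438 - 4.9917) = 1.0612
  grad(y) = 23.6119, v = y - alpha*grad = -0.0297
  prox(v) = soft_thresh(-0.0297, 0.0411) = 0.0
f(x_2) = 5*0.0^2 + 13*0.0 + 0.89*|0.0| = 0.0


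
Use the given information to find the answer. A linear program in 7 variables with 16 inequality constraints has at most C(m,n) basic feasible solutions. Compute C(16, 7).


Each vertex corresponds to some choice of n active constraints out of m, so the number of vertices is at most C(m, n) = m! / (n!(m-n)!).
m = 16, n = 7
Numerator: 16 * 15 * 14 * 13 * 12 * 11 * 10
Denominator: 7! = 5040
C(16, 7) = 11440


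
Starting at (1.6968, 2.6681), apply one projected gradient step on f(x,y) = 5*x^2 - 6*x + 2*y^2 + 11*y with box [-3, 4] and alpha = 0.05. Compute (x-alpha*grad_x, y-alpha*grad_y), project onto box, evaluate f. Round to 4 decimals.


Step 1: Compute gradient at (1.6968, 2.6681).
grad_x = 2*5*1.6968 - 6 = 10.968
grad_y = 2*2*2.6681 + 11 = 21.6724
Step 2: Gradient step.
x_raw = 1.6968 - 0.05*10.968 = 1.1484
y_raw = 2.6681 - 0.05*21.6724 = 1.5845
Step 3: Project onto [-3, 4].
x_proj = clip(1.1484) = 1.1484
y_proj = clip(1.5845) = 1.5845
Step 4: Evaluate f.
f(1.1484, 1.5845) = 22.1541


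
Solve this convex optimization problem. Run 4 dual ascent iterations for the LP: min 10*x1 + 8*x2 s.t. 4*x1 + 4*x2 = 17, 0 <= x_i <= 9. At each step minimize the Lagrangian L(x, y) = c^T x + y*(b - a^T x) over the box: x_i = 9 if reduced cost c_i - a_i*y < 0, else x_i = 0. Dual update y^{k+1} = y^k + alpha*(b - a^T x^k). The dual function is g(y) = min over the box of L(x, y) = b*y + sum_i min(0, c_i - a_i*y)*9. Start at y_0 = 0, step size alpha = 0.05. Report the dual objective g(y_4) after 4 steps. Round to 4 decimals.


Dual ascent for LP: min 10*x1 + 8*x2, 4*x1 + 4*x2 = 17, 0 <= x_i <= 9
Step 1: y^k = 0.0, reduced costs: (10.0, 8.0)
  x^k = (0.0, 0.0), subgradient = b - a^T x = 17.0
  y^{k+1} = 0.0 + 0.05*17.0 = 0.85
Step 2: y^k = 0.85, reduced costs: (6.6, 4.6)
  x^k = (0.0, 0.0), subgradient = b - a^T x = 17.0
  y^{k+1} = 0.85 + 0.05*17.0 = 1.7
Step 3: y^k = 1.7, reduced costs: (3.2, 1.2)
  x^k = (0.0, 0.0), subgradient = b - a^T x = 17.0
  y^{k+1} = 1.7 + 0.05*17.0 = 2.55
Step 4: y^k = 2.55, reduced costs: (-0.2, -2.2)
  x^k = (9.0, 9.0), subgradient = b - a^T x = -55.0
  y^{k+1} = 2.55 + 0.05*-55.0 = -0.2
Dual objective at y_4 = -0.2: reduced costs (10.8, 8.8), box minimizer x = (0.0, 0.0)
g(y_4) = b*y + (c1 - a1*y)*x1 + (c2 - a2*y)*x2 = 17*(-0.2) + 10.8*0.0 + 8.8*0.0 = -3.4 + 0.0 + 0.0 = -3.4


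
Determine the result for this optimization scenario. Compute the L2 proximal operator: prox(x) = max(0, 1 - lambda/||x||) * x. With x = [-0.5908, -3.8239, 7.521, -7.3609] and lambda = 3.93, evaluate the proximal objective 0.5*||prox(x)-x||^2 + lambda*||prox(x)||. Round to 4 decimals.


Step 1: Compute ||x||.
||x|| = 11.2125
Step 2: Compute scaling factor.
scale = max(0, 1 - 3.93/11.2125) = 0.6495
Step 3: prox(x) = [-0.3837, -2.4836, 4.8849, -4.7809]
||prox(x)|| = 7.2825
Step 4: Proximal objective.
0.5*||prox-x||^2 = 7.7225
lambda*||prox|| = 28.6202
Total = 36.3426


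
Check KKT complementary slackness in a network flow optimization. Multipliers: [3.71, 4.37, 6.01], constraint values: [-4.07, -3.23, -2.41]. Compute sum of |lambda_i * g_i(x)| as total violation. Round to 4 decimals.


KKT complementary slackness check:
lambda_1 * g_1 = 3.71 * -4.07 = -15.0997
lambda_2 * g_2 = 4.37 * -3.23 = -14.1151
lambda_3 * g_3 = 6.01 * -2.41 = -14.4841
Total violation = 15.0997 + 14.1151 + 14.4841 = 43.6989


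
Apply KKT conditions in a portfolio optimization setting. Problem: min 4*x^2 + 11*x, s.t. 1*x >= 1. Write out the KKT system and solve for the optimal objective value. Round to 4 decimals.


Step 1: Try lambda = 0 (constraint inactive).
x_unc = -11/(2*4) = -1.375
Check: 1*-1.375 = -1.375 < 1 -- violated!
Step 2: Constraint must be active: 1*x = 1
x* = 1/1 = 1.0
lambda = (2*4*1.0 + 11)/1 = 19.0
Step 3: Compute optimal value.
f(x*) = 4*1.0^2 + 11*1.0 = 15.0


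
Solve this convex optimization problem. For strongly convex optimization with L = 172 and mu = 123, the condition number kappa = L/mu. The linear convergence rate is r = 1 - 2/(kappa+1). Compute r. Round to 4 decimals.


Step 1: Compute the condition number.
kappa = L/mu = 172/123 = 1.3984
Step 2: Compute the convergence rate.
r = 1 - 2/(kappa + 1) = 1 - 2*mu/(L + mu) = (L - mu)/(L + mu) = 49/295 = 0.1661


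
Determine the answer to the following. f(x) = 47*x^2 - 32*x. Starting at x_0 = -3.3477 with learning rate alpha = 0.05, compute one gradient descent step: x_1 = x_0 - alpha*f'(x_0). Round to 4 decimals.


We compute the gradient at x_0 and apply the update.
f'(x) = 94*x - 32
f'(-3.3477) = 94*-3.3477 - 32 = -346.6838
x_1 = -3.3477 - 0.05*-346.6838 = 13.9865


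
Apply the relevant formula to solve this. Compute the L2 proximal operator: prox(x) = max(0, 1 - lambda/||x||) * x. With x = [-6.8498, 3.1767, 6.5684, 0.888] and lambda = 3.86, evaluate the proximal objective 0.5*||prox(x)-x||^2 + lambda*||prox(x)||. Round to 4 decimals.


Step 1: Compute ||x||.
||x|| = 10.0471
Step 2: Compute scaling factor.
scale = max(0, 1 - 3.86/10.0471) = 0.6158
Step 3: prox(x) = [-4.2182, 1.9562, 4.0449, 0.5468]
||prox(x)|| = 6.1871
Step 4: Proximal objective.
0.5*||prox-x||^2 = 7.4498
lambda*||prox|| = 23.8822
Total = 31.3319


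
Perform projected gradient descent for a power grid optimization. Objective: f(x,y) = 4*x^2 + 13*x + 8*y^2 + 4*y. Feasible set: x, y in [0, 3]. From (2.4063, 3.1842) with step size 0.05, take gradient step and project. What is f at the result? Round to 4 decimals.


Step 1: Compute gradient at (2.4063, 3.1842).
grad_x = 2*4*2.4063 + 13 = 32.2504
grad_y = 2*8*3.1842 + 4 = 54.9472
Step 2: Gradient step.
x_raw = 2.4063 - 0.05*32.2504 = 0.7938
y_raw = 3.1842 - 0.05*54.9472 = 0.4368
Step 3: Project onto [0, 3].
x_proj = clip(0.7938) = 0.7938
y_proj = clip(0.4368) = 0.4368
Step 4: Evaluate f.
f(0.7938, 0.4368) = 16.1135


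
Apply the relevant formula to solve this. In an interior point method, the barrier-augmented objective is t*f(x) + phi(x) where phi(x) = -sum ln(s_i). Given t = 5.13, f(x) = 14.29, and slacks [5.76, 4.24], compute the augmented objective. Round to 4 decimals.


Step 1: Compute log-barrier.
ln values: [1.7509, 1.4446]
phi = -(1.7509 + 1.4446) = -3.1955
Step 2: Compute augmented objective.
t*f(x) = 5.13*14.29 = 73.3077
Total = 73.3077 - 3.1955 = 70.1122


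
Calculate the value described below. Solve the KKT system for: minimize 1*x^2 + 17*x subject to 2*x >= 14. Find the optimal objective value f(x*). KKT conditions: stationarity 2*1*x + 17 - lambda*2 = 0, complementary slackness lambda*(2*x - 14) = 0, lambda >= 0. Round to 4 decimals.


Step 1: Try lambda = 0 (constraint inactive).
x_unc = -17/(2*1) = -8.5
Check: 2*-8.5 = -17.0 < 14 -- violated!
Step 2: Constraint must be active: 2*x = 14
x* = 14/2 = 7.0
lambda = (2*1*7.0 + 17)/2 = 15.5
Step 3: Compute optimal value.
f(x*) = 1*7.0^2 + 17*7.0 = 168.0


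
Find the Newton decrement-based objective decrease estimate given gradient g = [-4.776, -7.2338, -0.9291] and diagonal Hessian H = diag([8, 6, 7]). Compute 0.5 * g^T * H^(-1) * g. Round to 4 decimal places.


Step 1: H is diagonal, so H^(-1) * g = [-0.597, -1.2056, -0.1327].
Step 2: g^T H^(-1) g = sum_i g_i^2 / H_ii
  = (-4.776)^2/8 + (-7.2338)^2/6 + (-0.9291)^2/7
  = 2.8513 + 8.7213 + 0.1233 = 11.6959
Step 3: Objective decrease = 0.5 * g^T H^(-1) g = 5.848


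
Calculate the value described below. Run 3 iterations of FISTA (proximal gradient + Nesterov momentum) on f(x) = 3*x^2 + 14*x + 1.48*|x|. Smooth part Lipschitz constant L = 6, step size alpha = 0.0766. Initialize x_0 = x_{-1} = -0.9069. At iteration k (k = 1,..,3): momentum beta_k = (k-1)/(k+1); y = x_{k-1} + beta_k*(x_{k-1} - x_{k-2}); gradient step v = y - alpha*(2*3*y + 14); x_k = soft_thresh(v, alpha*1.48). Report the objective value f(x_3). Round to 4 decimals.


FISTA on f(x) = 3*x^2 + 14*x + 1.48*|x|
L = 6, alpha = 0.0766
Iteration 1: beta = 0.0, y = -0.9069 + 0.0*(-0.9069 + 0.9069) = -0.9069
  grad(y) = 8.5586, v = y - alpha*grad = -1.5625
  prox(v) = soft_thresh(-1.5625, 0.1134) = -1.4491
Iteration 2: beta = 0.3333, y = -1.4491 + 0.3333*(-1.4491 + 0.9069) = -1.6299
  grad(y) = 4.2208, v = y - alpha*grad = -1.9532
  prox(v) = soft_thresh(-1.9532, 0.1134) = -1.8398
Iteration 3: beta = 0.5, y = -1.8398 + 0.5*(-1.8398 + 1.4491) = -2.0352
  grad(y) = 1.7891, v = y - alpha*grad = -2.1722
  prox(v) = soft_thresh(-2.1722, 0.1134) = -2.0588
f(x_3) = 3*(-2.0588)^2 + 14*(-2.0588) + 1.48*|-2.0588| = -13.0602


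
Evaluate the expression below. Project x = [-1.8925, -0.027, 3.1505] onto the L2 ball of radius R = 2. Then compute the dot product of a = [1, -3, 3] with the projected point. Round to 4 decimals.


Step 1: Compute ||x|| (intermediates to 6 decimals).
||x|| = sqrt((-1.8925)^2 + (-0.027)^2 + 3.1505^2) = 3.675314
Step 2: Project.
Since ||x|| > R, scale = R/||x|| = 2/3.675314 = 0.544171, proj(x) = scale * x
proj(x) = [-1.029844, -0.014693, 1.714411]
Step 3: Dot product.
a^T * proj(x) = 1*(-1.029844) - 3*(-0.014693) + 3*1.714411 = 4.1575


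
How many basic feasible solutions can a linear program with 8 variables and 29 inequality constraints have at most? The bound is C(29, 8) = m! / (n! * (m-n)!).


Each vertex corresponds to some choice of n active constraints out of m, so the number of vertices is at most C(m, n) = m! / (n!(m-n)!).
m = 29, n = 8
Numerator: 29 * 28 * 27 * 26 * 25 * 24 * 23 * 22
Denominator: 8! = 40320
C(29, 8) = 4292145


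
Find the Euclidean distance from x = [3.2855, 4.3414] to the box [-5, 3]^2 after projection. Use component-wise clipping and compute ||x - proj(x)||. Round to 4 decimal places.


Project each component onto [-5, 3].
clip(3.2855) = 3.0, clip(4.3414) = 3.0
Projection = [3.0, 3.0]
Squared diffs: [0.0815, 1.7994]
Distance = sqrt(1.8809) = 1.3714


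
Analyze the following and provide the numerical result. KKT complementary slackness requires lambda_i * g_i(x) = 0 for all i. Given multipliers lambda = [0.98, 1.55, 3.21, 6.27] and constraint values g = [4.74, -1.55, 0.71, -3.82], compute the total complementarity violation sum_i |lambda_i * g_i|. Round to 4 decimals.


KKT complementary slackness check:
lambda_1 * g_1 = 0.98 * 4.74 = 4.6452
lambda_2 * g_2 = 1.55 * -1.55 = -2.4025
lambda_3 * g_3 = 3.21 * 0.71 = 2.2791
lambda_4 * g_4 = 6.27 * -3.82 = -23.9514
Total violation = 4.6452 + 2.4025 + 2.2791 + 23.9514 = 33.2782


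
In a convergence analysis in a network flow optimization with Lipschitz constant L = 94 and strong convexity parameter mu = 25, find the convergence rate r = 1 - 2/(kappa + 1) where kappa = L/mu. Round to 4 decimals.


Step 1: Compute the condition number.
kappa = L/mu = 94/25 = 3.76
Step 2: Compute the convergence rate.
r = 1 - 2/(kappa + 1) = 1 - 2*mu/(L + mu) = (L - mu)/(L + mu) = 69/119 = 0.5798


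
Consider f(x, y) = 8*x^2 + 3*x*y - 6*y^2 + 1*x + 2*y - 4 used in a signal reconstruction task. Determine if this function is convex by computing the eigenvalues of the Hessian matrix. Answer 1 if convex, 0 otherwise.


The Hessian of f(x,y) = 8*x^2 + 3*x*y - 6*y^2 + 1*x + 2*y - 4 is:
H = [[16, 3], [3, -12]]
Trace = 16 - 12 = 4
Determinant = 16*-12 - (3)^2 = -201
Discriminant = (4)^2 - 4*-201 = 820.0
Eigenvalues: lambda_1 = -12.3178, lambda_2 = 16.3178
The function is not convex.

0


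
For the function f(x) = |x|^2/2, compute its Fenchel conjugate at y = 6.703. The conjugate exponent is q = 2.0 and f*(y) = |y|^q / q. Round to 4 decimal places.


The conjugate exponent q satisfies 1/p + 1/q = 1.
p = 2, so q = 2/(2 - 1) = 2.0
|y|^q = 6.703^2.0 = 44.9302
f*(6.703) = 44.9302 / 2.0 = 22.4651


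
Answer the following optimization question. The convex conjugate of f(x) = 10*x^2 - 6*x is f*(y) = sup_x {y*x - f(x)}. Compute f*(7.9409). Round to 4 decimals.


f*(y) = sup_x {y*x - a*x^2 - b*x} = sup_x {(y-b)*x - a*x^2}
FOC: (y - b) - 2a*x = 0 => x* = (y - b)/(2a)
x* = (7.9409 + 6)/(2*10) = 0.697
f*(7.9409) = (y-b)^2/(4a) = (7.9409 + 6)^2/(4*10)
= 194.3487/40 = 4.8587


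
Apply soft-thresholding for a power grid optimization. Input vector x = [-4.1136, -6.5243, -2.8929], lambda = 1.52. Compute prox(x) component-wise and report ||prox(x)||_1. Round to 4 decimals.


Soft-thresholding with lambda = 1.52:
prox(-4.1136) = sign(-4.1136)*max(|-4.1136| - 1.52, 0) = -2.5936
prox(-6.5243) = sign(-6.5243)*max(|-6.5243| - 1.52, 0) = -5.0043
prox(-2.8929) = sign(-2.8929)*max(|-2.8929| - 1.52, 0) = -1.3729
prox(x) = [-2.5936, -5.0043, -1.3729]
||prox(x)||_1 = 2.5936 + 5.0043 + 1.3729 = 8.9708


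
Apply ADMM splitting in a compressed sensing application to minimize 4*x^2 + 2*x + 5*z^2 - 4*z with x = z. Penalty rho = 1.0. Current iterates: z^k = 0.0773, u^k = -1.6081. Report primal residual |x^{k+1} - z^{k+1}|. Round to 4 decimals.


ADMM iteration with rho = 1.0, z^k = 0.0773, u^k = -1.6081
Step 1: x-update.
Minimize 4*x^2 + 2*x + (1.0/2)*(x - 0.0773 - 1.6081)^2
FOC: (2*4 + 1.0)*x = -2 + 1.0*(0.0773 + 1.6081)
x^{k+1} = -0.035
Step 2: z-update.
Minimize 5*z^2 - 4*z + (1.0/2)*(-0.035 - z - 1.6081)^2
FOC: (2*5 + 1.0)*z = 4 + 1.0*(-0.035 - 1.6081)
z^{k+1} = 0.2143
Step 3: u-update.
u^{k+1} = -1.6081 - 0.035 - 0.2143 = -1.8573
Step 4: Primal residual = |-0.035 - 0.2143| = 0.2492


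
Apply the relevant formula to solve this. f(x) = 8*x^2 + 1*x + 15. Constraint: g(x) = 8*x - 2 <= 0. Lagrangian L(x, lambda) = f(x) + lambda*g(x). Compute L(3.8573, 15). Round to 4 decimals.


Step 1: Evaluate f(x).
f(3.8573) = 8*3.8573^2 + 1*3.8573 + 15 = 137.8874
Step 2: Evaluate g(x).
g(3.8573) = 8*3.8573 - 2 = 28.8584
Step 3: Compute Lagrangian.
L = 137.8874 + 15*28.8584 = 570.7634


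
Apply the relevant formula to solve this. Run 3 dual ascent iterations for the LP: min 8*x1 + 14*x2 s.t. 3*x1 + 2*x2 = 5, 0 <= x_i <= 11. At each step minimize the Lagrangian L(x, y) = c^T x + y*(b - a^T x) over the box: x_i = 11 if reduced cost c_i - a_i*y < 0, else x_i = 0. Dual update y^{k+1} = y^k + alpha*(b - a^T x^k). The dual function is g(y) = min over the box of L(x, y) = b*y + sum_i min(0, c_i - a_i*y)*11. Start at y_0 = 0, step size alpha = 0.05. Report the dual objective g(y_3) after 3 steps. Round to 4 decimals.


Dual ascent for LP: min 8*x1 + 14*x2, 3*x1 + 2*x2 = 5, 0 <= x_i <= 11
Step 1: y^k = 0.0, reduced costs: (8.0, 14.0)
  x^k = (0.0, 0.0), subgradient = b - a^T x = 5.0
  y^{k+1} = 0.0 + 0.05*5.0 = 0.25
Step 2: y^k = 0.25, reduced costs: (7.25, 13.5)
  x^k = (0.0, 0.0), subgradient = b - a^T x = 5.0
  y^{k+1} = 0.25 + 0.05*5.0 = 0.5
Step 3: y^k = 0.5, reduced costs: (6.5, 13.0)
  x^k = (0.0, 0.0), subgradient = b - a^T x = 5.0
  y^{k+1} = 0.5 + 0.05*5.0 = 0.75
Dual objective at y_3 = 0.75: reduced costs (5.75, 12.5), box minimizer x = (0.0, 0.0)
g(y_3) = b*y + (c1 - a1*y)*x1 + (c2 - a2*y)*x2 = 5*0.75 + 5.75*0.0 + 12.5*0.0 = 3.75 + 0.0 + 0.0 = 3.75


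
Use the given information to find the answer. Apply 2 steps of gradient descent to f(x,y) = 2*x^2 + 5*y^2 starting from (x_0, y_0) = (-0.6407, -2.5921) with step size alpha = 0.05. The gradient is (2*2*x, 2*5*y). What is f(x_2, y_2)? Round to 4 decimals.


Gradient descent on f(x,y) = 2*x^2 + 5*y^2.
Starting point: (-0.6407, -2.5921), alpha = 0.05
Step 1: grad_x = 2*2*-0.6407 = -2.5628, grad_y = 2*5*-2.5921 = -25.921
  x_1 = -0.6407 - 0.05*-2.5628 = -0.5126
  y_1 = -2.5921 - 0.05*-25.921 = -1.2961
Step 2: grad_x = 2*2*-0.5126 = -2.0502, grad_y = 2*5*-1.2961 = -12.9605
  x_2 = -0.5126 - 0.05*-2.0502 = -0.41
  y_2 = -1.2961 - 0.05*-12.9605 = -0.648
f(-0.41, -0.648) = 2*(-0.41)^2 + 5*(-0.648)^2 = 2.436


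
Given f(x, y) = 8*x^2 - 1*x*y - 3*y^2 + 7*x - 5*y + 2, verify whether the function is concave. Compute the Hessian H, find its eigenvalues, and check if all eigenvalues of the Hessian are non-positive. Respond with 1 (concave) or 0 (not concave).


The Hessian of f(x,y) = 8*x^2 - 1*x*y - 3*y^2 + 7*x - 5*y + 2 is:
H = [[16, -1], [-1, -6]]
Trace = 16 - 6 = 10
Determinant = 16*-6 - (-1)^2 = -97
Discriminant = (10)^2 - 4*-97 = 488.0
Eigenvalues: lambda_1 = -6.0454, lambda_2 = 16.0454
The function is not concave.

0


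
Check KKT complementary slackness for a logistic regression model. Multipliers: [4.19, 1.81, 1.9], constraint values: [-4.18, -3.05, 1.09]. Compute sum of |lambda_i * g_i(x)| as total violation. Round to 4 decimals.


KKT complementary slackness check:
lambda_1 * g_1 = 4.19 * -4.18 = -17.5142
lambda_2 * g_2 = 1.81 * -3.05 = -5.5205
lambda_3 * g_3 = 1.9 * 1.09 = 2.071
Total violation = 17.5142 + 5.5205 + 2.071 = 25.1057


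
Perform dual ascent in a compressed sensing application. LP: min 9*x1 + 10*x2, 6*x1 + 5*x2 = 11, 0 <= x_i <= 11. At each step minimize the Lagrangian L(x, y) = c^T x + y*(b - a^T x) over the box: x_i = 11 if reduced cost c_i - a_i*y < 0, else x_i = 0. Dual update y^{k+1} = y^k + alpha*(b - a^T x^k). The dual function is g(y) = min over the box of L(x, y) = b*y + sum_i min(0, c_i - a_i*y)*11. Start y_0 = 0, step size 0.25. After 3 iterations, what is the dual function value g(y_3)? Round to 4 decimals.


Dual ascent for LP: min 9*x1 + 10*x2, 6*x1 + 5*x2 = 11, 0 <= x_i <= 11
Step 1: y^k = 0.0, reduced costs: (9.0, 10.0)
  x^k = (0.0, 0.0), subgradient = b - a^T x = 11.0
  y^{k+1} = 0.0 + 0.25*11.0 = 2.75
Step 2: y^k = 2.75, reduced costs: (-7.5, -3.75)
  x^k = (11.0, 11.0), subgradient = b - a^T x = -110.0
  y^{k+1} = 2.75 + 0.25*-110.0 = -24.75
Step 3: y^k = -24.75, reduced costs: (157.5, 133.75)
  x^k = (0.0, 0.0), subgradient = b - a^T x = 11.0
  y^{k+1} = -24.75 + 0.25*11.0 = -22.0
Dual objective at y_3 = -22.0: reduced costs (141.0, 120.0), box minimizer x = (0.0, 0.0)
g(y_3) = b*y + (c1 - a1*y)*x1 + (c2 - a2*y)*x2 = 11*(-22.0) + 141.0*0.0 + 120.0*0.0 = -242.0 + 0.0 + 0.0 = -242.0


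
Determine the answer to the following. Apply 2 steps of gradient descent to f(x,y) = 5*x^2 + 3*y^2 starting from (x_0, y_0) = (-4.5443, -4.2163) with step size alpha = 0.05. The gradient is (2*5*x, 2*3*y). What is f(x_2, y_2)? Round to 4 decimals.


Gradient descent on f(x,y) = 5*x^2 + 3*y^2.
Starting point: (-4.5443, -4.2163), alpha = 0.05
Step 1: grad_x = 2*5*-4.5443 = -45.443, grad_y = 2*3*-4.2163 = -25.2978
  x_1 = -4.5443 - 0.05*-45.443 = -2.2722
  y_1 = -4.2163 - 0.05*-25.2978 = -2.9514
Step 2: grad_x = 2*5*-2.2722 = -22.7215, grad_y = 2*3*-2.9514 = -17.7085
  x_2 = -2.2722 - 0.05*-22.7215 = -1.1361
  y_2 = -2.9514 - 0.05*-17.7085 = -2.066
f(-1.1361, -2.066) = 5*(-1.1361)^2 + 3*(-2.066)^2 = 19.2582


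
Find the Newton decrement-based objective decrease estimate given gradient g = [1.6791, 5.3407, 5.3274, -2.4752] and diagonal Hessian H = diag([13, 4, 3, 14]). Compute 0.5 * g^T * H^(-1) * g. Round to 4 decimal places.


Step 1: H is diagonal, so H^(-1) * g = [0.1292, 1.3352, 1.7758, -0.1768].
Step 2: g^T H^(-1) g = sum_i g_i^2 / H_ii
  = (1.6791)^2/13 + (5.3407)^2/4 + (5.3274)^2/3 + (-2.4752)^2/14
  = 0.2169 + 7.1308 + 9.4604 + 0.4376 = 17.2457
Step 3: Objective decrease = 0.5 * g^T H^(-1) g = 8.6228


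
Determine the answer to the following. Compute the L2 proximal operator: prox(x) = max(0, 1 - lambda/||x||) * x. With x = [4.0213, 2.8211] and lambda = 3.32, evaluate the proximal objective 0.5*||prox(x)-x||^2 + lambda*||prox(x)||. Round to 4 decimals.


Step 1: Compute ||x||.
||x|| = 4.9122
Step 2: Compute scaling factor.
scale = max(0, 1 - 3.32/4.9122) = 0.3241
Step 3: prox(x) = [1.3034, 0.9144]
||prox(x)|| = 1.5922
Step 4: Proximal objective.
0.5*||prox-x||^2 = 5.5112
lambda*||prox|| = 5.2861
Total = 10.7972


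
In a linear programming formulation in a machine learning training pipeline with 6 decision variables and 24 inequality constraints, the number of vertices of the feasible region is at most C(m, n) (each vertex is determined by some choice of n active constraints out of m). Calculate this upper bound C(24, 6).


Each vertex corresponds to some choice of n active constraints out of m, so the number of vertices is at most C(m, n) = m! / (n!(m-n)!).
m = 24, n = 6
Numerator: 24 * 23 * 22 * 21 * 20 * 19
Denominator: 6! = 720
C(24, 6) = 134596


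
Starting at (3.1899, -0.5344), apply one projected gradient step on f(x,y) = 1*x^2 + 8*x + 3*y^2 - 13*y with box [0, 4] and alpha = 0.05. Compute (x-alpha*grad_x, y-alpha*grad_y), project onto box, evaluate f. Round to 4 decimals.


Step 1: Compute gradient at (3.1899, -0.5344).
grad_x = 2*1*3.1899 + 8 = 14.3798
grad_y = 2*3*-0.5344 - 13 = -16.2064
Step 2: Gradient step.
x_raw = 3.1899 - 0.05*14.3798 = 2.4709
y_raw = -0.5344 - 0.05*-16.2064 = 0.2759
Step 3: Project onto [0, 4].
x_proj = clip(2.4709) = 2.4709
y_proj = clip(0.2759) = 0.2759
Step 4: Evaluate f.
f(2.4709, 0.2759) = 22.5141


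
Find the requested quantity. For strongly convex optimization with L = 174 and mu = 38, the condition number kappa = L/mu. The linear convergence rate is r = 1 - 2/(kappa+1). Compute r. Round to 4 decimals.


Step 1: Compute the condition number.
kappa = L/mu = 174/38 = 4.5789
Step 2: Compute the convergence rate.
r = 1 - 2/(kappa + 1) = 1 - 2*mu/(L + mu) = (L - mu)/(L + mu) = 136/212 = 0.6415


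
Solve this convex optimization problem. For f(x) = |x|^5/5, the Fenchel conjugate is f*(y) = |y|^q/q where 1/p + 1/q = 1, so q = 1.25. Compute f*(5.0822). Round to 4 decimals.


The conjugate exponent q satisfies 1/p + 1/q = 1.
p = 5, so q = 5/(5 - 1) = 1.25
|y|^q = 5.0822^1.25 = 7.6307
f*(5.0822) = 7.6307 / 1.25 = 6.1046


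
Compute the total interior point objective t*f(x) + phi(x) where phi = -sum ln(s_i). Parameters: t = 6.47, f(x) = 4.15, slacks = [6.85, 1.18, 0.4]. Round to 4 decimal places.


Step 1: Compute log-barrier.
ln values: [1.9242, 0.1655, -0.9163]
phi = -(1.9242 + 0.1655 - 0.9163) = -1.1735
Step 2: Compute augmented objective.
t*f(x) = 6.47*4.15 = 26.8505
Total = 26.8505 - 1.1735 = 25.677


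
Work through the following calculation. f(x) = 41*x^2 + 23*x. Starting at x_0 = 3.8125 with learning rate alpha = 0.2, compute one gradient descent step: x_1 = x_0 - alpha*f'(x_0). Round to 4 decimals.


We compute the gradient at x_0 and apply the update.
f'(x) = 82*x + 23
f'(3.8125) = 82*3.8125 + 23 = 335.625
x_1 = 3.8125 - 0.2*335.625 = -63.3125


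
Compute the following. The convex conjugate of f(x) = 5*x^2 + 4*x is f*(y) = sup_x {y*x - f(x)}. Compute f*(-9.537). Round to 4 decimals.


f*(y) = sup_x {y*x - a*x^2 - b*x} = sup_x {(y-b)*x - a*x^2}
FOC: (y - b) - 2a*x = 0 => x* = (y - b)/(2a)
x* = (-9.537 - 4)/(2*5) = -1.3537
f*(-9.537) = (y-b)^2/(4a) = (-9.537 - 4)^2/(4*5)
= 183.2504/20 = 9.1625


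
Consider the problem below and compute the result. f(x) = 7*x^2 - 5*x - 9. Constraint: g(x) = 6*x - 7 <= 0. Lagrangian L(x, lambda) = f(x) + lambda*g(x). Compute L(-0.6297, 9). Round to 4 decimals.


Step 1: Evaluate f(x).
f(-0.6297) = 7*(-0.6297)^2 - 5*(-0.6297) - 9 = -3.0758
Step 2: Evaluate g(x).
g(-0.6297) = 6*-0.6297 - 7 = -10.7782
Step 3: Compute Lagrangian.
L = -3.0758 + 9*-10.7782 = -100.0796


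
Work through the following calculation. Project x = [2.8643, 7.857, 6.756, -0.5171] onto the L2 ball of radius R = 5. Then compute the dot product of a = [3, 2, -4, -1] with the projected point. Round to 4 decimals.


Step 1: Compute ||x|| (intermediates to 6 decimals).
||x|| = sqrt(2.8643^2 + 7.857^2 + 6.756^2 + (-0.5171)^2) = 10.763252
Step 2: Project.
Since ||x|| > R, scale = R/||x|| = 5/10.763252 = 0.464544, proj(x) = scale * x
proj(x) = [1.330593, 3.649922, 3.138459, -0.240216]
Step 3: Dot product.
a^T * proj(x) = 3*1.330593 + 2*3.649922 - 4*3.138459 - 1*(-0.240216) = -1.022


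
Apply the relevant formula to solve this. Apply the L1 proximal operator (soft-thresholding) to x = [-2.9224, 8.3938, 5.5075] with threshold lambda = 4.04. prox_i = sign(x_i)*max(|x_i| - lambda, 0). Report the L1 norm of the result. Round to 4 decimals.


Soft-thresholding with lambda = 4.04:
prox(-2.9224) = sign(-2.9224)*max(|-2.9224| - 4.04, 0) = 0.0
prox(8.3938) = sign(8.3938)*max(|8.3938| - 4.04, 0) = 4.3538
prox(5.5075) = sign(5.5075)*max(|5.5075| - 4.04, 0) = 1.4675
prox(x) = [0.0, 4.3538, 1.4675]
||prox(x)||_1 = 0.0 + 4.3538 + 1.4675 = 5.8213


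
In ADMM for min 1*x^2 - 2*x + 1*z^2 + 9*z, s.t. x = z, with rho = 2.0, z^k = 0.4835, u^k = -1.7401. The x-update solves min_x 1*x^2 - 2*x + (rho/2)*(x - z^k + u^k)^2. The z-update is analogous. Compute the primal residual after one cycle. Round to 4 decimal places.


ADMM iteration with rho = 2.0, z^k = 0.4835, u^k = -1.7401
Step 1: x-update.
Minimize 1*x^2 - 2*x + (2.0/2)*(x - 0.4835 - 1.7401)^2
FOC: (2*1 + 2.0)*x = 2 + 2.0*(0.4835 + 1.7401)
x^{k+1} = 1.6118
Step 2: z-update.
Minimize 1*z^2 + 9*z + (2.0/2)*(1.6118 - z - 1.7401)^2
FOC: (2*1 + 2.0)*z = -9 + 2.0*(1.6118 - 1.7401)
z^{k+1} = -2.3142
Step 3: u-update.
u^{k+1} = -1.7401 + 1.6118 + 2.3142 = 2.1859
Step 4: Primal residual = |1.6118 + 2.3142| = 3.926


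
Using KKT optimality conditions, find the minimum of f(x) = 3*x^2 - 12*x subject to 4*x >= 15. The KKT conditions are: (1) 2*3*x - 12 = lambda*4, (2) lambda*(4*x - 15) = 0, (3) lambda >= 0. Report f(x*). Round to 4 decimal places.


Step 1: Try lambda = 0 (constraint inactive).
x_unc = 12/(2*3) = 2.0
Check: 4*2.0 = 8.0 < 15 -- violated!
Step 2: Constraint must be active: 4*x = 15
x* = 15/4 = 3.75
lambda = (2*3*3.75 - 12)/4 = 2.625
Step 3: Compute optimal value.
f(x*) = 3*3.75^2 - 12*3.75 = -2.8125


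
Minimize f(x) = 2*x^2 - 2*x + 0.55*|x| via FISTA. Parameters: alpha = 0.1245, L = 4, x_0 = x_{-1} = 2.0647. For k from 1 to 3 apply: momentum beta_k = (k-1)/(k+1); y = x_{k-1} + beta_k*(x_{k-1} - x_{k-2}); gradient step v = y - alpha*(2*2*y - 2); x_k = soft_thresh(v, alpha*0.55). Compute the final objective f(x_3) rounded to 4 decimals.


FISTA on f(x) = 2*x^2 - 2*x + 0.55*|x|
L = 4, alpha = 0.1245
Iteration 1: beta = 0.0, y = 2.0647 + 0.0*(2.0647 - 2.0647) = 2.0647
  grad(y) = 6.2588, v = y - alpha*grad = 1.2855
  prox(v) = soft_thresh(1.2855, 0.0685) = 1.217
Iteration 2: beta = 0.3333, y = 1.217 + 0.3333*(1.217 - 2.0647) = 0.9344
  grad(y) = 1.7378, v = y - alpha*grad = 0.7181
  prox(v) = soft_thresh(0.7181, 0.0685) = 0.6496
Iteration 3: beta = 0.5, y = 0.6496 + 0.5*(0.6496 - 1.217) = 0.3659
  grad(y) = -0.5363, v = y - alpha*grad = 0.4327
  prox(v) = soft_thresh(0.4327, 0.0685) = 0.3642
f(x_3) = 2*0.3642^2 - 2*0.3642 + 0.55*|0.3642| = -0.2628


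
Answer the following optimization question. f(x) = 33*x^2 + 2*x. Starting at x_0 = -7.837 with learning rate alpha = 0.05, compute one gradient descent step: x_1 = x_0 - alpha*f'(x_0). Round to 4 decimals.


We compute the gradient at x_0 and apply the update.
f'(x) = 66*x + 2
f'(-7.837) = 66*-7.837 + 2 = -515.242
x_1 = -7.837 - 0.05*-515.242 = 17.9251


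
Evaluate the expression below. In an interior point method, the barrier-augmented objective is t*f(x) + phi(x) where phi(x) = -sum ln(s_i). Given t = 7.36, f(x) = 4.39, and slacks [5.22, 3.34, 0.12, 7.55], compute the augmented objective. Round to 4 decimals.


Step 1: Compute log-barrier.
ln values: [1.6525, 1.206, -2.1203, 2.0215]
phi = -(1.6525 + 1.206 - 2.1203 + 2.0215) = -2.7598
Step 2: Compute augmented objective.
t*f(x) = 7.36*4.39 = 32.3104
Total = 32.3104 - 2.7598 = 29.5506


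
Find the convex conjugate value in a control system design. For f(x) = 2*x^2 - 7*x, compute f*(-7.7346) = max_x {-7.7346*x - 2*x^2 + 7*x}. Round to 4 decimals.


f*(y) = sup_x {y*x - a*x^2 - b*x} = sup_x {(y-b)*x - a*x^2}
FOC: (y - b) - 2a*x = 0 => x* = (y - b)/(2a)
x* = (-7.7346 + 7)/(2*2) = -0.1837
f*(-7.7346) = (y-b)^2/(4a) = (-7.7346 + 7)^2/(4*2)
= 0.5396/8 = 0.0675


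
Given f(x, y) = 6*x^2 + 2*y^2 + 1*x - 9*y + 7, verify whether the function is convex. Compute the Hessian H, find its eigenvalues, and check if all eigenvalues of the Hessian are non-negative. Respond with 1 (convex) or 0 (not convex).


The Hessian of f(x,y) = 6*x^2 + 2*y^2 + 1*x - 9*y + 7 is:
H = [[12, 0], [0, 4]]
Trace = 12 + 4 = 16
Determinant = 12*4 - (0)^2 = 48
Discriminant = (16)^2 - 4*48 = 64.0
Eigenvalues: lambda_1 = 4.0, lambda_2 = 12.0
The function is convex.

1


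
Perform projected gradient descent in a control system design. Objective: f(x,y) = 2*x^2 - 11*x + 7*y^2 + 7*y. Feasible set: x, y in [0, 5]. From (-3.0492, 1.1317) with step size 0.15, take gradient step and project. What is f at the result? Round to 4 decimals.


Step 1: Compute gradient at (-3.0492, 1.1317).
grad_x = 2*2*-3.0492 - 11 = -23.1968
grad_y = 2*7*1.1317 + 7 = 22.8438
Step 2: Gradient step.
x_raw = -3.0492 - 0.15*-23.1968 = 0.4303
y_raw = 1.1317 - 0.15*22.8438 = -2.2949
Step 3: Project onto [0, 5].
x_proj = clip(0.4303) = 0.4303
y_proj = clip(-2.2949) = 0.0
Step 4: Evaluate f.
f(0.4303, 0.0) = -4.3632


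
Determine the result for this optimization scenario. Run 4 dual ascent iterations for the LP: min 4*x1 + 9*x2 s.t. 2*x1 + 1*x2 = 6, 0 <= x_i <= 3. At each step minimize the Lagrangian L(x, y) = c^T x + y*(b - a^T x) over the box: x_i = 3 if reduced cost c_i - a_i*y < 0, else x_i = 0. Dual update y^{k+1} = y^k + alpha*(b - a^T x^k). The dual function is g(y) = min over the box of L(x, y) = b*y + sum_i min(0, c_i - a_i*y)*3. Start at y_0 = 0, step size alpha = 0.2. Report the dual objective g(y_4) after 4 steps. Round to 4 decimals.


Dual ascent for LP: min 4*x1 + 9*x2, 2*x1 + 1*x2 = 6, 0 <= x_i <= 3
Step 1: y^k = 0.0, reduced costs: (4.0, 9.0)
  x^k = (0.0, 0.0), subgradient = b - a^T x = 6.0
  y^{k+1} = 0.0 + 0.2*6.0 = 1.2
Step 2: y^k = 1.2, reduced costs: (1.6, 7.8)
  x^k = (0.0, 0.0), subgradient = b - a^T x = 6.0
  y^{k+1} = 1.2 + 0.2*6.0 = 2.4
Step 3: y^k = 2.4, reduced costs: (-0.8, 6.6)
  x^k = (3.0, 0.0), subgradient = b - a^T x = 0.0
  y^{k+1} = 2.4 + 0.2*0.0 = 2.4
Step 4: y^k = 2.4, reduced costs: (-0.8, 6.6)
  x^k = (3.0, 0.0), subgradient = b - a^T x = 0.0
  y^{k+1} = 2.4 + 0.2*0.0 = 2.4
Dual objective at y_4 = 2.4: reduced costs (-0.8, 6.6), box minimizer x = (3.0, 0.0)
g(y_4) = b*y + (c1 - a1*y)*x1 + (c2 - a2*y)*x2 = 6*2.4 + (-0.8)*3.0 + 6.6*0.0 = 14.4 - 2.4 + 0.0 = 12.0


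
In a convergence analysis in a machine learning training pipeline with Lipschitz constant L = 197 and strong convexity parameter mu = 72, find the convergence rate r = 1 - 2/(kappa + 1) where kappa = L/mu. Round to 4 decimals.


Step 1: Compute the condition number.
kappa = L/mu = 197/72 = 2.7361
Step 2: Compute the convergence rate.
r = 1 - 2/(kappa + 1) = 1 - 2*mu/(L + mu) = (L - mu)/(L + mu) = 125/269 = 0.4647


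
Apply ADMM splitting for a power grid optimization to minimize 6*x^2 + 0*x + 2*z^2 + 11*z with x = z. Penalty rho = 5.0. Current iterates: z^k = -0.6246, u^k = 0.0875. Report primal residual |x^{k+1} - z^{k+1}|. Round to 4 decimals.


ADMM iteration with rho = 5.0, z^k = -0.6246, u^k = 0.0875
Step 1: x-update.
Minimize 6*x^2 + 0*x + (5.0/2)*(x + 0.6246 + 0.0875)^2
FOC: (2*6 + 5.0)*x = 0 + 5.0*(-0.6246 - 0.0875)
x^{k+1} = -0.2094
Step 2: z-update.
Minimize 2*z^2 + 11*z + (5.0/2)*(-0.2094 - z + 0.0875)^2
FOC: (2*2 + 5.0)*z = -11 + 5.0*(-0.2094 + 0.0875)
z^{k+1} = -1.29
Step 3: u-update.
u^{k+1} = 0.0875 - 0.2094 + 1.29 = 1.168
Step 4: Primal residual = |-0.2094 + 1.29| = 1.0805


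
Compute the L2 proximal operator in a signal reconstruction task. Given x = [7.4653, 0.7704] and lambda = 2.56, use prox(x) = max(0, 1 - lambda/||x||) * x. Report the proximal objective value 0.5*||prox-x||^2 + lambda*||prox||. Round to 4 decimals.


Step 1: Compute ||x||.
||x|| = 7.5049
Step 2: Compute scaling factor.
scale = max(0, 1 - 2.56/7.5049) = 0.6589
Step 3: prox(x) = [4.9188, 0.5076]
||prox(x)|| = 4.9449
Step 4: Proximal objective.
0.5*||prox-x||^2 = 3.2768
lambda*||prox|| = 12.6589
Total = 15.9359


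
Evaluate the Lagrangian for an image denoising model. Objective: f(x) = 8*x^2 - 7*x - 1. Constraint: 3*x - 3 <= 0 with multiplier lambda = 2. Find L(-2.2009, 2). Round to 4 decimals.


Step 1: Evaluate f(x).
f(-2.2009) = 8*(-2.2009)^2 - 7*(-2.2009) - 1 = 53.158
Step 2: Evaluate g(x).
g(-2.2009) = 3*-2.2009 - 3 = -9.6027
Step 3: Compute Lagrangian.
L = 53.158 + 2*-9.6027 = 33.9526


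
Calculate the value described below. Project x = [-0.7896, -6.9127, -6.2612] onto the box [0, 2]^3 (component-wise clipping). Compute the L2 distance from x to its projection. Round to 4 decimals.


Project each component onto [0, 2].
clip(-0.7896) = 0.0, clip(-6.9127) = 0.0, clip(-6.2612) = 0.0
Projection = [0.0, 0.0, 0.0]
Squared diffs: [0.6235, 47.7854, 39.2026]
Distance = sqrt(87.6115) = 9.3601


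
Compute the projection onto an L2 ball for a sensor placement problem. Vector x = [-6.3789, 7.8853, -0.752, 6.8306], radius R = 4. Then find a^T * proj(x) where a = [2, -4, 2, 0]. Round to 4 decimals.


Step 1: Compute ||x|| (intermediates to 6 decimals).
||x|| = sqrt((-6.3789)^2 + 7.8853^2 + (-0.752)^2 + 6.8306^2) = 12.25116
Step 2: Project.
Since ||x|| > R, scale = R/||x|| = 4/12.25116 = 0.3265, proj(x) = scale * x
proj(x) = [-2.082711, 2.57455, -0.245528, 2.230191]
Step 3: Dot product.
a^T * proj(x) = 2*(-2.082711) - 4*2.57455 + 2*(-0.245528) + 0*2.230191 = -14.9547


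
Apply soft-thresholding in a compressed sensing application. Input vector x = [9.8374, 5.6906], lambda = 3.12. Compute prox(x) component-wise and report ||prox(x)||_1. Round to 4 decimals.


Soft-thresholding with lambda = 3.12:
prox(9.8374) = sign(9.8374)*max(|9.8374| - 3.12, 0) = 6.7174
prox(5.6906) = sign(5.6906)*max(|5.6906| - 3.12, 0) = 2.5706
prox(x) = [6.7174, 2.5706]
||prox(x)||_1 = 6.7174 + 2.5706 = 9.288


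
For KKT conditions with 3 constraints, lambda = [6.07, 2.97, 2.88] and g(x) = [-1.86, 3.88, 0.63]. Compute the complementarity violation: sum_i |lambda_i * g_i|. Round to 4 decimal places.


KKT complementary slackness check:
lambda_1 * g_1 = 6.07 * -1.86 = -11.2902
lambda_2 * g_2 = 2.97 * 3.88 = 11.5236
lambda_3 * g_3 = 2.88 * 0.63 = 1.8144
Total violation = 11.2902 + 11.5236 + 1.8144 = 24.6282
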